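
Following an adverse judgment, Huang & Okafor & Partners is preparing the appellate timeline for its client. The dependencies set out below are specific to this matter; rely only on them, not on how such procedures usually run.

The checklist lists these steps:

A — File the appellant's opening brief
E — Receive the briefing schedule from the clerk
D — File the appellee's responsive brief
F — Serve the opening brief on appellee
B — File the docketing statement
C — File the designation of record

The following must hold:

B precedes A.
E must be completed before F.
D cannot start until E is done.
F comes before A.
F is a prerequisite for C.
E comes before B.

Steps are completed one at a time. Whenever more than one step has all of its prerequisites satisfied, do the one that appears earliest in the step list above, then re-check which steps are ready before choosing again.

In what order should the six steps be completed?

E is the only step with nothing outstanding, so it goes first.
D, F and B are all available; D is listed earlier → D.
F and B are both available; F is listed earlier → F.
Ready: B and C. B is listed earlier → B.
A now also ready, so the ready set is {A, C}; A is listed earlier → A.
C needed F, now all done → C.

E → D → F → B → A → C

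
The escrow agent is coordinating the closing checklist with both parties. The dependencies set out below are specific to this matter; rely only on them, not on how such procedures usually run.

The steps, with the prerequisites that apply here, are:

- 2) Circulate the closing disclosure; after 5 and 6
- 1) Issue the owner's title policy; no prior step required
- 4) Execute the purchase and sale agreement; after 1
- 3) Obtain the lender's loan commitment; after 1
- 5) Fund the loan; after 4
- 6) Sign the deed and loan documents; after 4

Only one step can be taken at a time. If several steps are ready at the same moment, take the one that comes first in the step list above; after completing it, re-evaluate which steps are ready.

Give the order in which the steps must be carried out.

1, 4, 3, 5, 6, 2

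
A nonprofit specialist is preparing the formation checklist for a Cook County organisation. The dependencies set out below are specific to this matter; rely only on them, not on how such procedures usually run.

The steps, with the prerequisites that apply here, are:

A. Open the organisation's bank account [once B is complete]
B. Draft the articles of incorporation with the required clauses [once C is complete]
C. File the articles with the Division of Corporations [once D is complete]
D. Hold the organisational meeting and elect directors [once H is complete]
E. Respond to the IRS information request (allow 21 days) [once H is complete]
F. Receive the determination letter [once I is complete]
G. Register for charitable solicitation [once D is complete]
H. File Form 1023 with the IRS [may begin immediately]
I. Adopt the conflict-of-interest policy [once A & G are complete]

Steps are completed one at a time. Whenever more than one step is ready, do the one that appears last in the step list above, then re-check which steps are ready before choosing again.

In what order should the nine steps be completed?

H E D G C B A I F

Only H has no prerequisites, so it is first.
Now E and D have their prerequisites met. E is listed later, so E next.
D needed H, now all done → D.
G and C are both available; G is listed later → G.
C needed D, now all done → C.
B is the only step now ready → B.
Next only A has its prerequisites met → A.
That leaves I as the only ready step → I.
F needed I, now all done → F.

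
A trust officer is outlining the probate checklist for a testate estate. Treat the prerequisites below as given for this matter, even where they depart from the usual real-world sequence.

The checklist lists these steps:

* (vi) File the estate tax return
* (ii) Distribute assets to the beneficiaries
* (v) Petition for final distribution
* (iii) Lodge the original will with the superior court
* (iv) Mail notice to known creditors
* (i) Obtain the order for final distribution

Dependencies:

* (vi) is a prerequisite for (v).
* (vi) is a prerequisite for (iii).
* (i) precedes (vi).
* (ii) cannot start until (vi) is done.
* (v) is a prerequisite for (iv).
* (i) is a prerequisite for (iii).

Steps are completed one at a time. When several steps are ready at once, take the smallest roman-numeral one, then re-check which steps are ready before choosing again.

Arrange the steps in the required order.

(i), (vi), (ii), (iii), (v), (iv)

(i) is the only step with nothing outstanding, so it goes first.
(vi) needed (i), now all done → (vi).
Now (ii), (iii) and (v) have their prerequisites met. (ii) has the earlier label, so (ii) next.
(iii) and (v) are both available; (iii) has the earlier label → (iii).
(v) needed (vi), now all done → (v).
Next only (iv) has its prerequisites met → (iv).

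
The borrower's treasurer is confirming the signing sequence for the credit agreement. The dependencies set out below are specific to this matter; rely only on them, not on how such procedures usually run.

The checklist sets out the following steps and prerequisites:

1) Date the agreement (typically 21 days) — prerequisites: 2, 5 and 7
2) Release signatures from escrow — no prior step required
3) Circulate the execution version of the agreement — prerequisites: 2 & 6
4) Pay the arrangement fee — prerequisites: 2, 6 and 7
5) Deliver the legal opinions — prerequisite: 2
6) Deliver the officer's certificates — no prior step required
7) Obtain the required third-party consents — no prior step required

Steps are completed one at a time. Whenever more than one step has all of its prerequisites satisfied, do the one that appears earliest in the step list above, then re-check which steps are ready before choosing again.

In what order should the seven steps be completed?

2 5 6 3 7 1 4

2, 6 and 7 have no prerequisites; 2 is listed earlier, so 2 is first.
5, 6 and 7 are all available; 5 is listed earlier → 5.
6 and 7 are both available; 6 is listed earlier → 6.
3 now also ready, so the ready set is {3, 7}; 3 is listed earlier → 3.
Next only 7 has its prerequisites met → 7.
Now 1 and 4 have their prerequisites met. 1 is listed earlier, so 1 next.
4 needed 2, 6 and 7, now all done → 4.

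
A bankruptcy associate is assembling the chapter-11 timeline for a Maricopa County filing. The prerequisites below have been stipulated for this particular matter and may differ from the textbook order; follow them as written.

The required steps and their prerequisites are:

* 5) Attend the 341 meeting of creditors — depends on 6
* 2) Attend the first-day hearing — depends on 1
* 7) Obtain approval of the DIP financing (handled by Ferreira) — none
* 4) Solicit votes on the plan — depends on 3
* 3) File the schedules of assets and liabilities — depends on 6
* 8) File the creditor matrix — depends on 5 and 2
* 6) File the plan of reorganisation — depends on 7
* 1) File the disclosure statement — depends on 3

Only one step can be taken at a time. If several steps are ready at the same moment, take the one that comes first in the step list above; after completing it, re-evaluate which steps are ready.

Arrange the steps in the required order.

7 6 5 3 4 1 2 8

Only 7 has no prerequisites, so it is first.
6 needed 7, now all done → 6.
Now 5 and 3 have their prerequisites met. 5 is listed earlier, so 5 next.
3 needed 6, now all done → 3.
Ready: 4 and 1. 4 is listed earlier → 4.
1 needed 3, now all done → 1.
That leaves 2 as the only ready step → 2.
Next only 8 has its prerequisites met → 8.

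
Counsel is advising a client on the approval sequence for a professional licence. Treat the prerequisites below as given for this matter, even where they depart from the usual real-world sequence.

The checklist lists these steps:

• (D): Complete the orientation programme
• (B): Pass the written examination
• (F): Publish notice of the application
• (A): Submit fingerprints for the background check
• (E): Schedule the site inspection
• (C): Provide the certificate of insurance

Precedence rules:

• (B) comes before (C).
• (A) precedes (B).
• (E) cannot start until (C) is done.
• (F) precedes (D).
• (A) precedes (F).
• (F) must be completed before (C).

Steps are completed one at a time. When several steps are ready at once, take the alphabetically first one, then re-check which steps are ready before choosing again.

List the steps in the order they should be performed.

(A) (B) (F) (C) (D) (E)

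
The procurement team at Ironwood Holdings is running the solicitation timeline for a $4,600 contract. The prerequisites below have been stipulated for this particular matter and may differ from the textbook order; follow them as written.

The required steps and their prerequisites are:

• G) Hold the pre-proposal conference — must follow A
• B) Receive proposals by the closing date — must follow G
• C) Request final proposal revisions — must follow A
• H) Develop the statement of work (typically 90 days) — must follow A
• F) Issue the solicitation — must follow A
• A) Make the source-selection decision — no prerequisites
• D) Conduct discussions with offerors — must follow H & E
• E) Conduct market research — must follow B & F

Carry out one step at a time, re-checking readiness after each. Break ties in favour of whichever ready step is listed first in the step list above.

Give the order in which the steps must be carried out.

A G B C H F E D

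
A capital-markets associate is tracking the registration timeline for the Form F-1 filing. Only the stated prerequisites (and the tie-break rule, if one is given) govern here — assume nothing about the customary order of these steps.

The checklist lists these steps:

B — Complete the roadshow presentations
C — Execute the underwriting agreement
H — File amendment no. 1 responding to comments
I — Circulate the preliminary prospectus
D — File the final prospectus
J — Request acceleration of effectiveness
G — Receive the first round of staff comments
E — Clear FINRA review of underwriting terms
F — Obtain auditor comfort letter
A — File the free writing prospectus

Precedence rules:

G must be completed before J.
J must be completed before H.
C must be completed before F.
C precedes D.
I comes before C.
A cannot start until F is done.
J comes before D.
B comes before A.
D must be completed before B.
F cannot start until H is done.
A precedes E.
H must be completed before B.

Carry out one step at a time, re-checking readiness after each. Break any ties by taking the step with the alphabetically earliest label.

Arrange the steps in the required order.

G and I have no prerequisites; G has the earlier label, so G is first.
Ready: I and J. I has the earlier label → I.
C and J are both available; C has the earlier label → C.
Next only J has its prerequisites met → J.
Now D and H have their prerequisites met. D has the earlier label, so D next.
H needed J, now all done → H.
B and F are both available; B has the earlier label → B.
That leaves F as the only ready step → F.
A needed B and F, now all done → A.
E needed A, now all done → E.

G → I → C → J → D → H → B → F → A → E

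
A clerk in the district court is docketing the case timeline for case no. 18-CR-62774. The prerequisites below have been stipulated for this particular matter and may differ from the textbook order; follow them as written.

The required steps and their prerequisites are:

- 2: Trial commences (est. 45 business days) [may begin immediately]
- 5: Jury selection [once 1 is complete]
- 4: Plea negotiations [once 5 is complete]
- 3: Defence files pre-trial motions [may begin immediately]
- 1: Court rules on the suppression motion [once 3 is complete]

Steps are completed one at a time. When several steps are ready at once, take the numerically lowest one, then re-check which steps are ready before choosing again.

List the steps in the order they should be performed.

2 and 3 have no prerequisites; 2 has the earlier label, so 2 is first.
That leaves 3 as the only ready step → 3.
That leaves 1 as the only ready step → 1.
5 needed 1, now all done → 5.
4 needed 5, now all done → 4.

2, 3, 1, 5, 4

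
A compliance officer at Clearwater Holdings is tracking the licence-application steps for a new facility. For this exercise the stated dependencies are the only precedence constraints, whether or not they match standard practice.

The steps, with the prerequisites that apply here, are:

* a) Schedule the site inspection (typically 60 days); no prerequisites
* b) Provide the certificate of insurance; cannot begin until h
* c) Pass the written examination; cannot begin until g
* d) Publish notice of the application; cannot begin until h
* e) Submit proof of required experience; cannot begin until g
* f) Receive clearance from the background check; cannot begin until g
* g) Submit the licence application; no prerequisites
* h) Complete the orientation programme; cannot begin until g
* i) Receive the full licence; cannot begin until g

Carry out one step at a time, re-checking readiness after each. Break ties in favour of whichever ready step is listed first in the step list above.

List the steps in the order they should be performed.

a → g → c → e → f → h → b → d → i

Nothing is required for a and g. a is listed earlier → a first.
That leaves g as the only ready step → g.
Ready: c, e, f, h and i. c is listed earlier → c.
e, f, h and i are all available; e is listed earlier → e.
Now f, h and i have their prerequisites met. f is listed earlier, so f next.
h and i are both available; h is listed earlier → h.
b and d now also ready, so the ready set is {b, d, i}; b is listed earlier → b.
Now d and i have their prerequisites met. d is listed earlier, so d next.
Next only i has its prerequisites met → i.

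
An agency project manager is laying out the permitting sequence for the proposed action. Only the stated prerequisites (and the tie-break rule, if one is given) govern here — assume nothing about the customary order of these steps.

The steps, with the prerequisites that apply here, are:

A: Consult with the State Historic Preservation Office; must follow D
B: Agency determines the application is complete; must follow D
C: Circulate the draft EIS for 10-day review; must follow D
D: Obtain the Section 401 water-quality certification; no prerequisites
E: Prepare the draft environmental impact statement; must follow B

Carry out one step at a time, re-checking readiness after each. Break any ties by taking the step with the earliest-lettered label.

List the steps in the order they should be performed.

D, A, B, C, E

Only D has no prerequisites, so it is first.
Now A, B and C have their prerequisites met. A has the earlier label, so A next.
B and C are both available; B has the earlier label → B.
C and E are both available; C has the earlier label → C.
Next only E has its prerequisites met → E.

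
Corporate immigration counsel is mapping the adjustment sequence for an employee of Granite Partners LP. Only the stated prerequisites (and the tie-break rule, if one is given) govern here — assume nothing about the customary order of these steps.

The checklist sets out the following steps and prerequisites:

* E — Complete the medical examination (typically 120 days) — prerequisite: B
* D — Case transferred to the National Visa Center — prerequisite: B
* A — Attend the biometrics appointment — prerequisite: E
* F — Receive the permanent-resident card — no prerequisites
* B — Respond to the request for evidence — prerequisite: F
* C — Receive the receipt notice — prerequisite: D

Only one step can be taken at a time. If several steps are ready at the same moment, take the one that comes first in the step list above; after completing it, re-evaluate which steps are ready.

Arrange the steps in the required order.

F, B, E, D, A, C

F has no prerequisites → F first.
B needed F, now all done → B.
Ready: E and D. E is listed earlier → E.
A now also ready, so the ready set is {D, A}; D is listed earlier → D.
C now also ready, so the ready set is {A, C}; A is listed earlier → A.
Next only C has its prerequisites met → C.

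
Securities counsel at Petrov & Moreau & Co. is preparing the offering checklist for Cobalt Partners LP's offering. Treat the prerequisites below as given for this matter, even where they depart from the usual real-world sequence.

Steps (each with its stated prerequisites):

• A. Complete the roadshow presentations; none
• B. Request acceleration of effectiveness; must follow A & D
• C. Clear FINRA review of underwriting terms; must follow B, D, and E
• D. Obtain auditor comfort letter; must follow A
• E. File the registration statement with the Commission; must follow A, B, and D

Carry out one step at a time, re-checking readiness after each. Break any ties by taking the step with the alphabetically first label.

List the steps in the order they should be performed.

A → D → B → E → C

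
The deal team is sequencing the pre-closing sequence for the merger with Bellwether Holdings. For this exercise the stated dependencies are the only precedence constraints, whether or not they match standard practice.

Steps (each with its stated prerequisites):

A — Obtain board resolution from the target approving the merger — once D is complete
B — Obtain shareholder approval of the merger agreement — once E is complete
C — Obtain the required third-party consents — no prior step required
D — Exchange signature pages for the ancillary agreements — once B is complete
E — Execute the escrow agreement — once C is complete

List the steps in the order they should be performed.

C, E, B, D, A

Only C has no prerequisites, so it is first.
E needed C, now all done → E.
That leaves B as the only ready step → B.
D needed B, now all done → D.
That leaves A as the only ready step → A.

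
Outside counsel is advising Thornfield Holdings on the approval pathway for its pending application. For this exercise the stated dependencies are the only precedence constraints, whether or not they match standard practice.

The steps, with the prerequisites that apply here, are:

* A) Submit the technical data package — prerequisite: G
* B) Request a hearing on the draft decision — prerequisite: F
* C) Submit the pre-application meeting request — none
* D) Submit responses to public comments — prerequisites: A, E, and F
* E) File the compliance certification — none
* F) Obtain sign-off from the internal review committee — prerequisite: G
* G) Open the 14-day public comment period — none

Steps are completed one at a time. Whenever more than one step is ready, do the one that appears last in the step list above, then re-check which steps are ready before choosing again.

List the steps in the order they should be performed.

G, F, E, C, B, A, D

G, E and C have no prerequisites; G is listed later, so G is first.
Ready: F, E, C and A. F is listed later → F.
B now also ready, so the ready set is {E, C, B, A}; E is listed later → E.
C, B and A are all available; C is listed later → C.
B and A are both available; B is listed later → B.
That leaves A as the only ready step → A.
D needed F, E and A, now all done → D.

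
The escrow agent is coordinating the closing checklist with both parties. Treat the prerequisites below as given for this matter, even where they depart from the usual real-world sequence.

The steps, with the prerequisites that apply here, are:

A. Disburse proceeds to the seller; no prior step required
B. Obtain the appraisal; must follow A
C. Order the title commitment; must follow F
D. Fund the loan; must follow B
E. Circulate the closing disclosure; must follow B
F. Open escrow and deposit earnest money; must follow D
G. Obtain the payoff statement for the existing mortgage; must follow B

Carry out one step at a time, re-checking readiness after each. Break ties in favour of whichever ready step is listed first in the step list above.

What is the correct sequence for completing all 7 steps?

A → B → D → E → F → C → G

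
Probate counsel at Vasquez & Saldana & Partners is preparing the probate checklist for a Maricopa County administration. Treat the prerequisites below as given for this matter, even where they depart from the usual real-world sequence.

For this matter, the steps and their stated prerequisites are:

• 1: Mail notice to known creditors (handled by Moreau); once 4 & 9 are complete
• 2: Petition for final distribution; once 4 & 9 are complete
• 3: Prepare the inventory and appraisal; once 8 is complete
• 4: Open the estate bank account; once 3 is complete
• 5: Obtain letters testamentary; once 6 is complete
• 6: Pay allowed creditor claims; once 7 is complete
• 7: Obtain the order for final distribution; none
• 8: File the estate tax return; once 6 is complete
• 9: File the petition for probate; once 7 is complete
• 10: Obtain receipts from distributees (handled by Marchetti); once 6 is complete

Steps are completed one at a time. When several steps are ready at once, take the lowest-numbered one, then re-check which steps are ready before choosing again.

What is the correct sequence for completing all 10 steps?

Only 7 has no prerequisites, so it is first.
Ready: 6 and 9. 6 has the earlier label → 6.
5, 8 and 10 now also ready, so the ready set is {5, 8, 9, 10}; 5 has the earlier label → 5.
Now 8, 9 and 10 have their prerequisites met. 8 has the earlier label, so 8 next.
3, 9 and 10 are all available; 3 has the earlier label → 3.
4 now also ready, so the ready set is {4, 9, 10}; 4 has the earlier label → 4.
9 and 10 are both available; 9 has the earlier label → 9.
Now 1, 2 and 10 have their prerequisites met. 1 has the earlier label, so 1 next.
2 and 10 are both available; 2 has the earlier label → 2.
Next only 10 has its prerequisites met → 10.

7 6 5 8 3 4 9 1 2 10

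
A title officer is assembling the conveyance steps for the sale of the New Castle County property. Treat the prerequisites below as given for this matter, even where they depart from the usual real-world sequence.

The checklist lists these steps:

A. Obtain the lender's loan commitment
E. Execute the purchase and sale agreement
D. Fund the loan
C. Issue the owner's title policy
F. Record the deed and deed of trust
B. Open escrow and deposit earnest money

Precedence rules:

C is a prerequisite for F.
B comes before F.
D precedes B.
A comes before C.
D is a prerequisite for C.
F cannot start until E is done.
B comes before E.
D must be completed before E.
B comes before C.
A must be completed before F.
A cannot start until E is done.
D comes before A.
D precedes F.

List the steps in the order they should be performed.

D, B, E, A, C, F

D has no prerequisites → D first.
B needed D, now all done → B.
Next only E has its prerequisites met → E.
A needed E and D, now all done → A.
Next only C has its prerequisites met → C.
F needed A, E, D, C and B, now all done → F.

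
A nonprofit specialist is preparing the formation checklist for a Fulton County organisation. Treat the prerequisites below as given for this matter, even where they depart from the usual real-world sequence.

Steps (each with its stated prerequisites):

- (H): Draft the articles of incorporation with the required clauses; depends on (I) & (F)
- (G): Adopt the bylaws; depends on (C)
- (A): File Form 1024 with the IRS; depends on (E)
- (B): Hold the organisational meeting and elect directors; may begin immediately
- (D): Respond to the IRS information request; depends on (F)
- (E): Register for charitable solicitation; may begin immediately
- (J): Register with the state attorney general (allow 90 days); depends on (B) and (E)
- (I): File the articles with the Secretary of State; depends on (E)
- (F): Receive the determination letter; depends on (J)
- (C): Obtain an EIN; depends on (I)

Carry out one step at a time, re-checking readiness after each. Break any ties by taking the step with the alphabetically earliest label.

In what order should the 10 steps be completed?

(B) → (E) → (A) → (I) → (C) → (G) → (J) → (F) → (D) → (H)

(B) and (E) have no prerequisites; (B) has the earlier label, so (B) is first.
(E) is the only step now ready → (E).
(A), (I) and (J) are all available; (A) has the earlier label → (A).
Ready: (I) and (J). (I) has the earlier label → (I).
Ready: (C) and (J). (C) has the earlier label → (C).
(G) and (J) are both available; (G) has the earlier label → (G).
(J) needed (B) and (E), now all done → (J).
That leaves (F) as the only ready step → (F).
(D) and (H) are both available; (D) has the earlier label → (D).
Next only (H) has its prerequisites met → (H).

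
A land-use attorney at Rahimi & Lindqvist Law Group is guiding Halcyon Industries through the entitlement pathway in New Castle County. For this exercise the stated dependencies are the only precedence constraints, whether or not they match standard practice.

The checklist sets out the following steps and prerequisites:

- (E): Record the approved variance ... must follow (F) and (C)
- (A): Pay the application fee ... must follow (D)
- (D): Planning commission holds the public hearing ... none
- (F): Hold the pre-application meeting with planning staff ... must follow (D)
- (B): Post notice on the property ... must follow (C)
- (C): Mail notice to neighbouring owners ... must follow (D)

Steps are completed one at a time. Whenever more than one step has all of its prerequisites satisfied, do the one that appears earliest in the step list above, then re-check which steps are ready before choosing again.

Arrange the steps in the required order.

(D) has no prerequisites → (D) first.
(A), (F) and (C) are all available; (A) is listed earlier → (A).
Ready: (F) and (C). (F) is listed earlier → (F).
That leaves (C) as the only ready step → (C).
Now (E) and (B) have their prerequisites met. (E) is listed earlier, so (E) next.
(B) needed (C), now all done → (B).

(D), (A), (F), (C), (E), (B)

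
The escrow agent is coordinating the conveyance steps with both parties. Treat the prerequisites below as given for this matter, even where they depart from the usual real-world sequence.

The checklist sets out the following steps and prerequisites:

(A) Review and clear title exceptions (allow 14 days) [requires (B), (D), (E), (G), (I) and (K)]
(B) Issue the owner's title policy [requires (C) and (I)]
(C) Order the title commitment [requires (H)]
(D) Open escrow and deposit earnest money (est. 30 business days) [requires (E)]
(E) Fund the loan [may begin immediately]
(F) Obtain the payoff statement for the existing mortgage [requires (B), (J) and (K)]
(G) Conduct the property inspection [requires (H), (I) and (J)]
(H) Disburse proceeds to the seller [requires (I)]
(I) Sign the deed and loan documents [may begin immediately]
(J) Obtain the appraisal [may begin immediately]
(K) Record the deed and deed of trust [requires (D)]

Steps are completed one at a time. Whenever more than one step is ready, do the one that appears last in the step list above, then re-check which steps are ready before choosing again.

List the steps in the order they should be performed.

Nothing is required for (J), (I) and (E). (J) is listed later → (J) first.
(I) and (E) are both available; (I) is listed later → (I).
Now (H) and (E) have their prerequisites met. (H) is listed later, so (H) next.
(G) and (C) now also ready, so the ready set is {(G), (E), (C)}; (G) is listed later → (G).
(E) and (C) are both available; (E) is listed later → (E).
(D) now also ready, so the ready set is {(D), (C)}; (D) is listed later → (D).
(K) and (C) are both available; (K) is listed later → (K).
(C) needed (H), now all done → (C).
(B) is the only step now ready → (B).
Now (F) and (A) have their prerequisites met. (F) is listed later, so (F) next.
(A) needed (K), (I), (G), (E), (D) and (B), now all done → (A).

(J), (I), (H), (G), (E), (D), (K), (C), (B), (F), (A)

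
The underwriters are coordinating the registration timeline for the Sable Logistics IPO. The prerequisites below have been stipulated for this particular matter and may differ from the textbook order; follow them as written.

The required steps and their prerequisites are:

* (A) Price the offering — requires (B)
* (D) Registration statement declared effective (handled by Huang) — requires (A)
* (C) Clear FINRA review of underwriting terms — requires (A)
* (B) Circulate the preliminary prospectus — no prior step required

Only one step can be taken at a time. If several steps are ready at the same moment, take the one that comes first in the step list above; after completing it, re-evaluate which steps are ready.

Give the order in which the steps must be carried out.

(B) (A) (D) (C)

(B) has no prerequisites → (B) first.
(A) needed (B), now all done → (A).
(D) and (C) are both available; (D) is listed earlier → (D).
Next only (C) has its prerequisites met → (C).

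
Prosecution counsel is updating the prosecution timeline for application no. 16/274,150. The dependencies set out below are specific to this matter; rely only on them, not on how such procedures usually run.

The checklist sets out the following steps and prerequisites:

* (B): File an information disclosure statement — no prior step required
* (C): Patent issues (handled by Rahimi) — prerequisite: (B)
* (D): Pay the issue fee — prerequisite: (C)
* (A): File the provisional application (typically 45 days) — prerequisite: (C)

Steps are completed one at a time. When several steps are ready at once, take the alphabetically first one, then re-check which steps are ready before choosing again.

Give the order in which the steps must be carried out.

(B), (C), (A), (D)

(B) is the only step with nothing outstanding, so it goes first.
Next only (C) has its prerequisites met → (C).
Now (A) and (D) have their prerequisites met. (A) has the earlier label, so (A) next.
Next only (D) has its prerequisites met → (D).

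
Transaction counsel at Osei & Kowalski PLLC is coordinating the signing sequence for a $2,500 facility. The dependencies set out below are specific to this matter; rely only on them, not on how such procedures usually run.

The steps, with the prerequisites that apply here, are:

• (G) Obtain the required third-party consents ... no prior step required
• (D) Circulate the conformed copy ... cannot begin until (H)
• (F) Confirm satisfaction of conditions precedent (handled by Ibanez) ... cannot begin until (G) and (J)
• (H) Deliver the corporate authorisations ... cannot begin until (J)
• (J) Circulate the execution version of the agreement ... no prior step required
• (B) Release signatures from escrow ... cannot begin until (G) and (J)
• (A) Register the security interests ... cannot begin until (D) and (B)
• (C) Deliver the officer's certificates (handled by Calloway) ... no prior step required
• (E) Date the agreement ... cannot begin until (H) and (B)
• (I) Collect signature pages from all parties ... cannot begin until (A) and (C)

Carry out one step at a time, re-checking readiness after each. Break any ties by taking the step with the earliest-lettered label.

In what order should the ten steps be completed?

(C), (G) and (J) have no prerequisites; (C) has the earlier label, so (C) is first.
(G) and (J) are both available; (G) has the earlier label → (G).
Next only (J) has its prerequisites met → (J).
Now (B), (F) and (H) have their prerequisites met. (B) has the earlier label, so (B) next.
Ready: (F) and (H). (F) has the earlier label → (F).
That leaves (H) as the only ready step → (H).
(D) and (E) are both available; (D) has the earlier label → (D).
Ready: (A) and (E). (A) has the earlier label → (A).
Now (E) and (I) have their prerequisites met. (E) has the earlier label, so (E) next.
That leaves (I) as the only ready step → (I).

(C), (G), (J), (B), (F), (H), (D), (A), (E), (I)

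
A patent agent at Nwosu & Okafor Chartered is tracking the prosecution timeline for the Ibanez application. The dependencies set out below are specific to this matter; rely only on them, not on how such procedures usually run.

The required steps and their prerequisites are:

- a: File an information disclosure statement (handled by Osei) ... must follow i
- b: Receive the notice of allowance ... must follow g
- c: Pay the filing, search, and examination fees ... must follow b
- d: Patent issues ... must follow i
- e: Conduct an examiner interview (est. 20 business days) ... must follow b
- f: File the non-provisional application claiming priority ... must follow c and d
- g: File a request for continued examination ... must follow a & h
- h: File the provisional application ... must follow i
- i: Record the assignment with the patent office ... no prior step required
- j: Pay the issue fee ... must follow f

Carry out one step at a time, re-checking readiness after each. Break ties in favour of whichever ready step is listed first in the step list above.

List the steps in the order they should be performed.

i has no prerequisites → i first.
Ready: a, d and h. a is listed earlier → a.
Now d and h have their prerequisites met. d is listed earlier, so d next.
h is the only step now ready → h.
g needed a and h, now all done → g.
b needed g, now all done → b.
Now c and e have their prerequisites met. c is listed earlier, so c next.
Now e and f have their prerequisites met. e is listed earlier, so e next.
f needed c and d, now all done → f.
That leaves j as the only ready step → j.

i → a → d → h → g → b → c → e → f → j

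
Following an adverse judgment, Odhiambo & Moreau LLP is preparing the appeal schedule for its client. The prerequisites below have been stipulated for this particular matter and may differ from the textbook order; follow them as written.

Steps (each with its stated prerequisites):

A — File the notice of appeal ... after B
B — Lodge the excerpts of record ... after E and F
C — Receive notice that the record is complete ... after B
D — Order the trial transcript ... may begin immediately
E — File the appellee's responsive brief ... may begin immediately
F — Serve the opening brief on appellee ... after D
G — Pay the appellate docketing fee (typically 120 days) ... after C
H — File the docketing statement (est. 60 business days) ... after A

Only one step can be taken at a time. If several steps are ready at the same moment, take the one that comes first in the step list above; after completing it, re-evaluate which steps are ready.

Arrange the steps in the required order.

Nothing is required for D and E. D is listed earlier → D first.
F now also ready, so the ready set is {E, F}; E is listed earlier → E.
That leaves F as the only ready step → F.
B needed E and F, now all done → B.
Now A and C have their prerequisites met. A is listed earlier, so A next.
H now also ready, so the ready set is {C, H}; C is listed earlier → C.
Now G and H have their prerequisites met. G is listed earlier, so G next.
H is the only step now ready → H.

D, E, F, B, A, C, G, H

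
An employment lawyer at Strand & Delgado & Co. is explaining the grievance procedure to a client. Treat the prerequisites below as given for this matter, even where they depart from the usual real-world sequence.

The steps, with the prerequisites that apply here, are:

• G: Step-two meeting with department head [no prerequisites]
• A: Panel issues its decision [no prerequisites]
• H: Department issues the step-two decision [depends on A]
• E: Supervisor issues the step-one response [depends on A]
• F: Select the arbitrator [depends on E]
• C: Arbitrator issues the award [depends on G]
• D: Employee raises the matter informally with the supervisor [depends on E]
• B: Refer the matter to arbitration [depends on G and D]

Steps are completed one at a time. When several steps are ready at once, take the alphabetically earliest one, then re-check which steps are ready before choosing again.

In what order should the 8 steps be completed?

Nothing is required for A and G. A has the earlier label → A first.
Now E, G and H have their prerequisites met. E has the earlier label, so E next.
Ready: D, F, G and H. D has the earlier label → D.
Ready: F, G and H. F has the earlier label → F.
Now G and H have their prerequisites met. G has the earlier label, so G next.
B, C and H are all available; B has the earlier label → B.
Now C and H have their prerequisites met. C has the earlier label, so C next.
Next only H has its prerequisites met → H.

A E D F G B C H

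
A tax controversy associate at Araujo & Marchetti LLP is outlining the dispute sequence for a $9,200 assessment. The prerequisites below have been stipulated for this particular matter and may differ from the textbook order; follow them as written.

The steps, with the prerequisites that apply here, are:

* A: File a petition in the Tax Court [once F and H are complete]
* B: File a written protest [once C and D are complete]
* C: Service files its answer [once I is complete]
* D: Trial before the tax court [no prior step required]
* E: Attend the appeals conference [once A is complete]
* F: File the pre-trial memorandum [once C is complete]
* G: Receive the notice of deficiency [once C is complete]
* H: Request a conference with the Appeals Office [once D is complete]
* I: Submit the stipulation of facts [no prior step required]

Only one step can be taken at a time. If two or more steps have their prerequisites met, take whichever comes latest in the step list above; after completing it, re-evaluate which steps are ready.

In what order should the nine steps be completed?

I, D, H, C, G, F, B, A, E

I and D have no prerequisites; I is listed later, so I is first.
Ready: D and C. D is listed later → D.
H now also ready, so the ready set is {H, C}; H is listed later → H.
Next only C has its prerequisites met → C.
G, F and B are all available; G is listed later → G.
Ready: F and B. F is listed later → F.
B and A are both available; B is listed later → B.
Next only A has its prerequisites met → A.
E needed A, now all done → E.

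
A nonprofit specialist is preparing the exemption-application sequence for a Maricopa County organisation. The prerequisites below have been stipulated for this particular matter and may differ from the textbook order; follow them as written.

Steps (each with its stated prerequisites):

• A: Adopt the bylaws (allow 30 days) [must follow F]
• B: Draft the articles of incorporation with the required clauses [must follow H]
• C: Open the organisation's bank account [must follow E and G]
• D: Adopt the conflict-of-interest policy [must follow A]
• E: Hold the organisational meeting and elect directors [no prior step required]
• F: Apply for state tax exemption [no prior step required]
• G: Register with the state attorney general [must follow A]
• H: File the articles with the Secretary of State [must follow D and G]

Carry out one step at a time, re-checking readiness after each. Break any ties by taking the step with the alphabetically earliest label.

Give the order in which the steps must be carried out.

E F A D G C H B

E and F have no prerequisites; E has the earlier label, so E is first.
Next only F has its prerequisites met → F.
That leaves A as the only ready step → A.
Now D and G have their prerequisites met. D has the earlier label, so D next.
Next only G has its prerequisites met → G.
Now C and H have their prerequisites met. C has the earlier label, so C next.
H is the only step now ready → H.
That leaves B as the only ready step → B.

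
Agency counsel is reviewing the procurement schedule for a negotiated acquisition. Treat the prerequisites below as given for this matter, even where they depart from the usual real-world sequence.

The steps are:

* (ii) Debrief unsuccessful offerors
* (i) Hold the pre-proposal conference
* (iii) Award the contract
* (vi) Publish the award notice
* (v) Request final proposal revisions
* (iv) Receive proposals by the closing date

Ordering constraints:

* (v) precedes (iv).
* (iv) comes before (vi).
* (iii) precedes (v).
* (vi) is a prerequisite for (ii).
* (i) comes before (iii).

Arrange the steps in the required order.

(i) (iii) (v) (iv) (vi) (ii)

(i) is the only step with nothing outstanding, so it goes first.
(iii) is the only step now ready → (iii).
(v) needed (iii), now all done → (v).
(iv) is the only step now ready → (iv).
That leaves (vi) as the only ready step → (vi).
That leaves (ii) as the only ready step → (ii).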